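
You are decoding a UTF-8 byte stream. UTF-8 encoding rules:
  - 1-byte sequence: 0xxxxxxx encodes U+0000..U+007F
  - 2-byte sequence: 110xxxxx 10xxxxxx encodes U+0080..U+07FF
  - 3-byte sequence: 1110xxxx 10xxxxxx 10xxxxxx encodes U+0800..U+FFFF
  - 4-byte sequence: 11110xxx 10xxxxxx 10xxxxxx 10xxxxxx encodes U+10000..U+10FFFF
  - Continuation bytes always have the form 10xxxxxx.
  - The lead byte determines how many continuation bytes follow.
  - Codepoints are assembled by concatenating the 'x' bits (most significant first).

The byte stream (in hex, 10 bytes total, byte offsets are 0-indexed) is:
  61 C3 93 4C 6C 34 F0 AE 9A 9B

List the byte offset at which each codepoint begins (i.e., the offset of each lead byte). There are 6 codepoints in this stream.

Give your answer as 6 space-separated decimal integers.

Answer: 0 1 3 4 5 6

Derivation:
Byte[0]=61: 1-byte ASCII. cp=U+0061
Byte[1]=C3: 2-byte lead, need 1 cont bytes. acc=0x3
Byte[2]=93: continuation. acc=(acc<<6)|0x13=0xD3
Completed: cp=U+00D3 (starts at byte 1)
Byte[3]=4C: 1-byte ASCII. cp=U+004C
Byte[4]=6C: 1-byte ASCII. cp=U+006C
Byte[5]=34: 1-byte ASCII. cp=U+0034
Byte[6]=F0: 4-byte lead, need 3 cont bytes. acc=0x0
Byte[7]=AE: continuation. acc=(acc<<6)|0x2E=0x2E
Byte[8]=9A: continuation. acc=(acc<<6)|0x1A=0xB9A
Byte[9]=9B: continuation. acc=(acc<<6)|0x1B=0x2E69B
Completed: cp=U+2E69B (starts at byte 6)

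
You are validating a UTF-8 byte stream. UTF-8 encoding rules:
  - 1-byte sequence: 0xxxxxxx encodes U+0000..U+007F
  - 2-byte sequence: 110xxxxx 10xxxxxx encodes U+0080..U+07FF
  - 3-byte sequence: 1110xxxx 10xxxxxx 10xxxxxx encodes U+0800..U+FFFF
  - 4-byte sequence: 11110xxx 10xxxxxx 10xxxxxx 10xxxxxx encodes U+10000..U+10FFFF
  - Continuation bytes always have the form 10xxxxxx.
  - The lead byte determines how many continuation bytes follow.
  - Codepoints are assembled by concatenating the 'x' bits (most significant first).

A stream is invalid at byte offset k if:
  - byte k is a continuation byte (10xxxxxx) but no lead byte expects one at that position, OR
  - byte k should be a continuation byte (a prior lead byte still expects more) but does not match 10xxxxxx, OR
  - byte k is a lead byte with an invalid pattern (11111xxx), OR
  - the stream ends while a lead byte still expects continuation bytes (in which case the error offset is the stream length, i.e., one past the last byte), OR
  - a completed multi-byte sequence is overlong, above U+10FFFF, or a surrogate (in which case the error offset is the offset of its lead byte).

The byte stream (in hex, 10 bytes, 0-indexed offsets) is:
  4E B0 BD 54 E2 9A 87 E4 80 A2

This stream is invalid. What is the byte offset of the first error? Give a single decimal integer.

Answer: 1

Derivation:
Byte[0]=4E: 1-byte ASCII. cp=U+004E
Byte[1]=B0: INVALID lead byte (not 0xxx/110x/1110/11110)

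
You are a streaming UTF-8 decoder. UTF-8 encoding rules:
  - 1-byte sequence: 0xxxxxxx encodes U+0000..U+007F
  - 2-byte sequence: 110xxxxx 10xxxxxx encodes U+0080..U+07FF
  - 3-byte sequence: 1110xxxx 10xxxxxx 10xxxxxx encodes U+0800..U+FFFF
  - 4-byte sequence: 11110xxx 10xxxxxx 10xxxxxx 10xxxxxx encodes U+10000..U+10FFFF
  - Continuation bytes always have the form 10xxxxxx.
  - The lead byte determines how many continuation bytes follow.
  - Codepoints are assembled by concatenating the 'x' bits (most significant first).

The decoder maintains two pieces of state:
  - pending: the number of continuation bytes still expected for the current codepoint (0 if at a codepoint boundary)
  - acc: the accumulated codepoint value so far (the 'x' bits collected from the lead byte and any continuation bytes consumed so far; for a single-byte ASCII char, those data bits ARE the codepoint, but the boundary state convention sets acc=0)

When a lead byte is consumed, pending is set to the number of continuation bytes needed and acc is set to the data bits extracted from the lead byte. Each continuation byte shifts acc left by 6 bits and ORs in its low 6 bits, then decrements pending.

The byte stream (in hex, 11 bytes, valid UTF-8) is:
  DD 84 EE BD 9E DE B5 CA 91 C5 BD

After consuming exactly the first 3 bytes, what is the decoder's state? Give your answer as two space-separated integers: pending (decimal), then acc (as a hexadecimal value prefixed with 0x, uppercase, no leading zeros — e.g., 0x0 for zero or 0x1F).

Answer: 2 0xE

Derivation:
Byte[0]=DD: 2-byte lead. pending=1, acc=0x1D
Byte[1]=84: continuation. acc=(acc<<6)|0x04=0x744, pending=0
Byte[2]=EE: 3-byte lead. pending=2, acc=0xE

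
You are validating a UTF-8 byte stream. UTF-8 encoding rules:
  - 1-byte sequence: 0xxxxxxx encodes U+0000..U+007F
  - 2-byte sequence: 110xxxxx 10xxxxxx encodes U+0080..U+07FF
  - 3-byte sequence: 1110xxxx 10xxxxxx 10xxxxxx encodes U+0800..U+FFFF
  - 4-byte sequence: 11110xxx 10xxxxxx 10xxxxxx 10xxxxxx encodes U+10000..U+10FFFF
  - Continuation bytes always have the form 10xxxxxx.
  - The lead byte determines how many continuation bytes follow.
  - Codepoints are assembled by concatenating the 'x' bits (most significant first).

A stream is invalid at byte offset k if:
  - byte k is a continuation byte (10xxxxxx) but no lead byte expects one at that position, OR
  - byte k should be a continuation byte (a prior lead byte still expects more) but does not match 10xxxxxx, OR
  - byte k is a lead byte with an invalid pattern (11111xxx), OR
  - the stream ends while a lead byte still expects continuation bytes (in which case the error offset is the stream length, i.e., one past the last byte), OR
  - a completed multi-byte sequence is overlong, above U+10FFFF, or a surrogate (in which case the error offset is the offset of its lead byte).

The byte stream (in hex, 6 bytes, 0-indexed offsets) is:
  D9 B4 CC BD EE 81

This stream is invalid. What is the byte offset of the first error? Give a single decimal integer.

Answer: 6

Derivation:
Byte[0]=D9: 2-byte lead, need 1 cont bytes. acc=0x19
Byte[1]=B4: continuation. acc=(acc<<6)|0x34=0x674
Completed: cp=U+0674 (starts at byte 0)
Byte[2]=CC: 2-byte lead, need 1 cont bytes. acc=0xC
Byte[3]=BD: continuation. acc=(acc<<6)|0x3D=0x33D
Completed: cp=U+033D (starts at byte 2)
Byte[4]=EE: 3-byte lead, need 2 cont bytes. acc=0xE
Byte[5]=81: continuation. acc=(acc<<6)|0x01=0x381
Byte[6]: stream ended, expected continuation. INVALID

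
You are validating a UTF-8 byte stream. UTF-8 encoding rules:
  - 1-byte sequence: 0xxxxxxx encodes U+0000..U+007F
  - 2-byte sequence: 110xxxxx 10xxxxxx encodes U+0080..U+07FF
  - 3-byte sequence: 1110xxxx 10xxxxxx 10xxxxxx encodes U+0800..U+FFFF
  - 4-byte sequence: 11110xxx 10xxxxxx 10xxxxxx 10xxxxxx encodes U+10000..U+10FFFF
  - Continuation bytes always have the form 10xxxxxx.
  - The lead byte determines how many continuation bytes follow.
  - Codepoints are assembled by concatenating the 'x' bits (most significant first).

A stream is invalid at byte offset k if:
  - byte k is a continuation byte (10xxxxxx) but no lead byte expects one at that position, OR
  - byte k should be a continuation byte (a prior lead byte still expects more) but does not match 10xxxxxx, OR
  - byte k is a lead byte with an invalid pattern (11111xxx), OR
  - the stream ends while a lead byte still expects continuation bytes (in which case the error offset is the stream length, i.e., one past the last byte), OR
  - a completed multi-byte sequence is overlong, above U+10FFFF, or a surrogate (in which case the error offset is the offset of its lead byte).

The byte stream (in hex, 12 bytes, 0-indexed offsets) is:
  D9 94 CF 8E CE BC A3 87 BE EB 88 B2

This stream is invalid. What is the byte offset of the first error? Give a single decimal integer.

Answer: 6

Derivation:
Byte[0]=D9: 2-byte lead, need 1 cont bytes. acc=0x19
Byte[1]=94: continuation. acc=(acc<<6)|0x14=0x654
Completed: cp=U+0654 (starts at byte 0)
Byte[2]=CF: 2-byte lead, need 1 cont bytes. acc=0xF
Byte[3]=8E: continuation. acc=(acc<<6)|0x0E=0x3CE
Completed: cp=U+03CE (starts at byte 2)
Byte[4]=CE: 2-byte lead, need 1 cont bytes. acc=0xE
Byte[5]=BC: continuation. acc=(acc<<6)|0x3C=0x3BC
Completed: cp=U+03BC (starts at byte 4)
Byte[6]=A3: INVALID lead byte (not 0xxx/110x/1110/11110)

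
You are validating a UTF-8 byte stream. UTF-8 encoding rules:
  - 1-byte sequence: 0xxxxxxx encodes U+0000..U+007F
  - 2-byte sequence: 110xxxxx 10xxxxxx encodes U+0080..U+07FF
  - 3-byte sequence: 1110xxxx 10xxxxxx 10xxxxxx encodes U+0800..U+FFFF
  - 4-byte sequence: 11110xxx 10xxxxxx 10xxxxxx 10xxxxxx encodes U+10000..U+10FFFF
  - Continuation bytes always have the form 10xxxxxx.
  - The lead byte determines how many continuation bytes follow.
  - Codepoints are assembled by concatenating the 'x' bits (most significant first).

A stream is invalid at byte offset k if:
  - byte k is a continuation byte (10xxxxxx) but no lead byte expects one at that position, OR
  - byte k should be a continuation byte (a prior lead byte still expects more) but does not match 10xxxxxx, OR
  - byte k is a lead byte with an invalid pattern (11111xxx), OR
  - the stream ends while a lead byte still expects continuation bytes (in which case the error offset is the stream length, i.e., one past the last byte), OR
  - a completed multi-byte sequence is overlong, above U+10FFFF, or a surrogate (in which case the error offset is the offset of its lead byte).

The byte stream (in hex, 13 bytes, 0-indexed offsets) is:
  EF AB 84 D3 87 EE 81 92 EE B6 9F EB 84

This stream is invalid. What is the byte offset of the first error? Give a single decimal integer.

Answer: 13

Derivation:
Byte[0]=EF: 3-byte lead, need 2 cont bytes. acc=0xF
Byte[1]=AB: continuation. acc=(acc<<6)|0x2B=0x3EB
Byte[2]=84: continuation. acc=(acc<<6)|0x04=0xFAC4
Completed: cp=U+FAC4 (starts at byte 0)
Byte[3]=D3: 2-byte lead, need 1 cont bytes. acc=0x13
Byte[4]=87: continuation. acc=(acc<<6)|0x07=0x4C7
Completed: cp=U+04C7 (starts at byte 3)
Byte[5]=EE: 3-byte lead, need 2 cont bytes. acc=0xE
Byte[6]=81: continuation. acc=(acc<<6)|0x01=0x381
Byte[7]=92: continuation. acc=(acc<<6)|0x12=0xE052
Completed: cp=U+E052 (starts at byte 5)
Byte[8]=EE: 3-byte lead, need 2 cont bytes. acc=0xE
Byte[9]=B6: continuation. acc=(acc<<6)|0x36=0x3B6
Byte[10]=9F: continuation. acc=(acc<<6)|0x1F=0xED9F
Completed: cp=U+ED9F (starts at byte 8)
Byte[11]=EB: 3-byte lead, need 2 cont bytes. acc=0xB
Byte[12]=84: continuation. acc=(acc<<6)|0x04=0x2C4
Byte[13]: stream ended, expected continuation. INVALID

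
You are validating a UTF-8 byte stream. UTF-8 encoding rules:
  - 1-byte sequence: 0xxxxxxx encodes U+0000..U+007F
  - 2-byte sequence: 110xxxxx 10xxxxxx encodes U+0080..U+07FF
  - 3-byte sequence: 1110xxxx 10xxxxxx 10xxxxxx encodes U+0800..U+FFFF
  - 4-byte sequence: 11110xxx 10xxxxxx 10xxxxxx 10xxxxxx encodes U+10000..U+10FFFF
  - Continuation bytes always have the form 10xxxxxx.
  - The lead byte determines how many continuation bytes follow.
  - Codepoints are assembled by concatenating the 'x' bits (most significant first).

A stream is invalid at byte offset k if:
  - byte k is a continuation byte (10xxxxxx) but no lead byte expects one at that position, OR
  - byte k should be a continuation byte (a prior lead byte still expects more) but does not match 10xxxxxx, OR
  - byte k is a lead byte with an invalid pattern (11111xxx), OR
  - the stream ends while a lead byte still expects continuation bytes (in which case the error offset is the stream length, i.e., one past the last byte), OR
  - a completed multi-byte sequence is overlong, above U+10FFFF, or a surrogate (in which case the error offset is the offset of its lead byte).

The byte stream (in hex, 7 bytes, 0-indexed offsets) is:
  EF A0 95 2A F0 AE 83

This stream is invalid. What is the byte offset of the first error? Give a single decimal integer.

Answer: 7

Derivation:
Byte[0]=EF: 3-byte lead, need 2 cont bytes. acc=0xF
Byte[1]=A0: continuation. acc=(acc<<6)|0x20=0x3E0
Byte[2]=95: continuation. acc=(acc<<6)|0x15=0xF815
Completed: cp=U+F815 (starts at byte 0)
Byte[3]=2A: 1-byte ASCII. cp=U+002A
Byte[4]=F0: 4-byte lead, need 3 cont bytes. acc=0x0
Byte[5]=AE: continuation. acc=(acc<<6)|0x2E=0x2E
Byte[6]=83: continuation. acc=(acc<<6)|0x03=0xB83
Byte[7]: stream ended, expected continuation. INVALID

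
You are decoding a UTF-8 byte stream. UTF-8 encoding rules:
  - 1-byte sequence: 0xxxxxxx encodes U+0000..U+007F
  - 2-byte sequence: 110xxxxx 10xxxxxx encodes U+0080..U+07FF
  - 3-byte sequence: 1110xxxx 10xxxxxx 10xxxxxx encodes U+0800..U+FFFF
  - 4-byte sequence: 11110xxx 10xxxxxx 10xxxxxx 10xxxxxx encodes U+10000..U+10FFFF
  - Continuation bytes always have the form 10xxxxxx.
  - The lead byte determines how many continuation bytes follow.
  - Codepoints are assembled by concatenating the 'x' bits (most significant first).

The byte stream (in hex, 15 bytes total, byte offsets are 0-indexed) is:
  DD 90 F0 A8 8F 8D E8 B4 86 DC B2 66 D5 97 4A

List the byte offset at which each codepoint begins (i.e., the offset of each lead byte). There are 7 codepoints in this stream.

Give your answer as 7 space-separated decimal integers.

Answer: 0 2 6 9 11 12 14

Derivation:
Byte[0]=DD: 2-byte lead, need 1 cont bytes. acc=0x1D
Byte[1]=90: continuation. acc=(acc<<6)|0x10=0x750
Completed: cp=U+0750 (starts at byte 0)
Byte[2]=F0: 4-byte lead, need 3 cont bytes. acc=0x0
Byte[3]=A8: continuation. acc=(acc<<6)|0x28=0x28
Byte[4]=8F: continuation. acc=(acc<<6)|0x0F=0xA0F
Byte[5]=8D: continuation. acc=(acc<<6)|0x0D=0x283CD
Completed: cp=U+283CD (starts at byte 2)
Byte[6]=E8: 3-byte lead, need 2 cont bytes. acc=0x8
Byte[7]=B4: continuation. acc=(acc<<6)|0x34=0x234
Byte[8]=86: continuation. acc=(acc<<6)|0x06=0x8D06
Completed: cp=U+8D06 (starts at byte 6)
Byte[9]=DC: 2-byte lead, need 1 cont bytes. acc=0x1C
Byte[10]=B2: continuation. acc=(acc<<6)|0x32=0x732
Completed: cp=U+0732 (starts at byte 9)
Byte[11]=66: 1-byte ASCII. cp=U+0066
Byte[12]=D5: 2-byte lead, need 1 cont bytes. acc=0x15
Byte[13]=97: continuation. acc=(acc<<6)|0x17=0x557
Completed: cp=U+0557 (starts at byte 12)
Byte[14]=4A: 1-byte ASCII. cp=U+004A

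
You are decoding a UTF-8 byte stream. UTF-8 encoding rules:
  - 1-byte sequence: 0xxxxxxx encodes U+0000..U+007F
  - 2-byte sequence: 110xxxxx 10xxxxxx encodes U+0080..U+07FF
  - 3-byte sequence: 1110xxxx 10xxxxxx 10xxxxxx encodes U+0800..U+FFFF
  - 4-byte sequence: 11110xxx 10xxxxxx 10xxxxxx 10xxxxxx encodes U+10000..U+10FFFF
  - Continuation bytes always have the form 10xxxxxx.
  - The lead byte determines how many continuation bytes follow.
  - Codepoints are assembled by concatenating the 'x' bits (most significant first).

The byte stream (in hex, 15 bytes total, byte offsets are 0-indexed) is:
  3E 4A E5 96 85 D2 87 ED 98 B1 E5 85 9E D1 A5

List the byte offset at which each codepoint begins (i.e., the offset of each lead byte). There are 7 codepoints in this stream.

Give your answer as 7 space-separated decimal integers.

Byte[0]=3E: 1-byte ASCII. cp=U+003E
Byte[1]=4A: 1-byte ASCII. cp=U+004A
Byte[2]=E5: 3-byte lead, need 2 cont bytes. acc=0x5
Byte[3]=96: continuation. acc=(acc<<6)|0x16=0x156
Byte[4]=85: continuation. acc=(acc<<6)|0x05=0x5585
Completed: cp=U+5585 (starts at byte 2)
Byte[5]=D2: 2-byte lead, need 1 cont bytes. acc=0x12
Byte[6]=87: continuation. acc=(acc<<6)|0x07=0x487
Completed: cp=U+0487 (starts at byte 5)
Byte[7]=ED: 3-byte lead, need 2 cont bytes. acc=0xD
Byte[8]=98: continuation. acc=(acc<<6)|0x18=0x358
Byte[9]=B1: continuation. acc=(acc<<6)|0x31=0xD631
Completed: cp=U+D631 (starts at byte 7)
Byte[10]=E5: 3-byte lead, need 2 cont bytes. acc=0x5
Byte[11]=85: continuation. acc=(acc<<6)|0x05=0x145
Byte[12]=9E: continuation. acc=(acc<<6)|0x1E=0x515E
Completed: cp=U+515E (starts at byte 10)
Byte[13]=D1: 2-byte lead, need 1 cont bytes. acc=0x11
Byte[14]=A5: continuation. acc=(acc<<6)|0x25=0x465
Completed: cp=U+0465 (starts at byte 13)

Answer: 0 1 2 5 7 10 13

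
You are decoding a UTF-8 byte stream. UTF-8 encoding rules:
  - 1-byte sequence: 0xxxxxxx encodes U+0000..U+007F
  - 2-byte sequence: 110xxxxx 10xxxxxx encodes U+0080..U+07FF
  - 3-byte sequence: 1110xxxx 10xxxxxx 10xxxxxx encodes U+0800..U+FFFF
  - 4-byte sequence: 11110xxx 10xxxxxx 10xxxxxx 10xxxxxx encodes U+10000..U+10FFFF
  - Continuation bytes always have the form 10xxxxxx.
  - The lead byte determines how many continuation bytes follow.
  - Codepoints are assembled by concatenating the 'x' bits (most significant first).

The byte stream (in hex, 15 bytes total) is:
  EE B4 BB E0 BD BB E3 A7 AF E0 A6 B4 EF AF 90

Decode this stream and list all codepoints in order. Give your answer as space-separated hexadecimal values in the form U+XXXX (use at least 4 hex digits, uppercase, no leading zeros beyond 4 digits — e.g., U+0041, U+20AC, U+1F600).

Answer: U+ED3B U+0F7B U+39EF U+09B4 U+FBD0

Derivation:
Byte[0]=EE: 3-byte lead, need 2 cont bytes. acc=0xE
Byte[1]=B4: continuation. acc=(acc<<6)|0x34=0x3B4
Byte[2]=BB: continuation. acc=(acc<<6)|0x3B=0xED3B
Completed: cp=U+ED3B (starts at byte 0)
Byte[3]=E0: 3-byte lead, need 2 cont bytes. acc=0x0
Byte[4]=BD: continuation. acc=(acc<<6)|0x3D=0x3D
Byte[5]=BB: continuation. acc=(acc<<6)|0x3B=0xF7B
Completed: cp=U+0F7B (starts at byte 3)
Byte[6]=E3: 3-byte lead, need 2 cont bytes. acc=0x3
Byte[7]=A7: continuation. acc=(acc<<6)|0x27=0xE7
Byte[8]=AF: continuation. acc=(acc<<6)|0x2F=0x39EF
Completed: cp=U+39EF (starts at byte 6)
Byte[9]=E0: 3-byte lead, need 2 cont bytes. acc=0x0
Byte[10]=A6: continuation. acc=(acc<<6)|0x26=0x26
Byte[11]=B4: continuation. acc=(acc<<6)|0x34=0x9B4
Completed: cp=U+09B4 (starts at byte 9)
Byte[12]=EF: 3-byte lead, need 2 cont bytes. acc=0xF
Byte[13]=AF: continuation. acc=(acc<<6)|0x2F=0x3EF
Byte[14]=90: continuation. acc=(acc<<6)|0x10=0xFBD0
Completed: cp=U+FBD0 (starts at byte 12)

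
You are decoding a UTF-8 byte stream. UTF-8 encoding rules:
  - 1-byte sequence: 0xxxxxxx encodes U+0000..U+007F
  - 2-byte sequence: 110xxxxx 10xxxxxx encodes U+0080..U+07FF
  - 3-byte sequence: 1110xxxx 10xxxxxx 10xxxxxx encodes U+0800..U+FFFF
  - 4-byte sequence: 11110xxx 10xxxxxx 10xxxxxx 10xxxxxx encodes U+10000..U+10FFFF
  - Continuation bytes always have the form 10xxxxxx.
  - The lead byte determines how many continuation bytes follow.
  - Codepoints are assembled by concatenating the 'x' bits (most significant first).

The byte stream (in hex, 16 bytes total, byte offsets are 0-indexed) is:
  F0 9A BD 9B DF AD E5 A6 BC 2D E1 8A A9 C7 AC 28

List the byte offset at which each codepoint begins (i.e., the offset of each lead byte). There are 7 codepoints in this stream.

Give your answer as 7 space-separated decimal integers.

Answer: 0 4 6 9 10 13 15

Derivation:
Byte[0]=F0: 4-byte lead, need 3 cont bytes. acc=0x0
Byte[1]=9A: continuation. acc=(acc<<6)|0x1A=0x1A
Byte[2]=BD: continuation. acc=(acc<<6)|0x3D=0x6BD
Byte[3]=9B: continuation. acc=(acc<<6)|0x1B=0x1AF5B
Completed: cp=U+1AF5B (starts at byte 0)
Byte[4]=DF: 2-byte lead, need 1 cont bytes. acc=0x1F
Byte[5]=AD: continuation. acc=(acc<<6)|0x2D=0x7ED
Completed: cp=U+07ED (starts at byte 4)
Byte[6]=E5: 3-byte lead, need 2 cont bytes. acc=0x5
Byte[7]=A6: continuation. acc=(acc<<6)|0x26=0x166
Byte[8]=BC: continuation. acc=(acc<<6)|0x3C=0x59BC
Completed: cp=U+59BC (starts at byte 6)
Byte[9]=2D: 1-byte ASCII. cp=U+002D
Byte[10]=E1: 3-byte lead, need 2 cont bytes. acc=0x1
Byte[11]=8A: continuation. acc=(acc<<6)|0x0A=0x4A
Byte[12]=A9: continuation. acc=(acc<<6)|0x29=0x12A9
Completed: cp=U+12A9 (starts at byte 10)
Byte[13]=C7: 2-byte lead, need 1 cont bytes. acc=0x7
Byte[14]=AC: continuation. acc=(acc<<6)|0x2C=0x1EC
Completed: cp=U+01EC (starts at byte 13)
Byte[15]=28: 1-byte ASCII. cp=U+0028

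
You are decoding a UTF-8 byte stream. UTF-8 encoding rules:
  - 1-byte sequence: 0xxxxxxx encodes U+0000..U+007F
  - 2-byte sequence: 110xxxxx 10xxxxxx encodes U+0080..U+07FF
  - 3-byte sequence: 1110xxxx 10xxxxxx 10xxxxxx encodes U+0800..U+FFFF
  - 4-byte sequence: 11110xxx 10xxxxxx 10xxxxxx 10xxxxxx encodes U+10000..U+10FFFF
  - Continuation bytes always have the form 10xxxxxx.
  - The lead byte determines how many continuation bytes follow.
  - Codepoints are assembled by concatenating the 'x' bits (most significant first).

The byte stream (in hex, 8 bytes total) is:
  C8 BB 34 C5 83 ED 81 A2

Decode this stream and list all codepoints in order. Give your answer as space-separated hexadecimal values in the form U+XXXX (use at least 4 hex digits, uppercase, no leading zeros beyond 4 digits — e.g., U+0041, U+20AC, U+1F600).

Byte[0]=C8: 2-byte lead, need 1 cont bytes. acc=0x8
Byte[1]=BB: continuation. acc=(acc<<6)|0x3B=0x23B
Completed: cp=U+023B (starts at byte 0)
Byte[2]=34: 1-byte ASCII. cp=U+0034
Byte[3]=C5: 2-byte lead, need 1 cont bytes. acc=0x5
Byte[4]=83: continuation. acc=(acc<<6)|0x03=0x143
Completed: cp=U+0143 (starts at byte 3)
Byte[5]=ED: 3-byte lead, need 2 cont bytes. acc=0xD
Byte[6]=81: continuation. acc=(acc<<6)|0x01=0x341
Byte[7]=A2: continuation. acc=(acc<<6)|0x22=0xD062
Completed: cp=U+D062 (starts at byte 5)

Answer: U+023B U+0034 U+0143 U+D062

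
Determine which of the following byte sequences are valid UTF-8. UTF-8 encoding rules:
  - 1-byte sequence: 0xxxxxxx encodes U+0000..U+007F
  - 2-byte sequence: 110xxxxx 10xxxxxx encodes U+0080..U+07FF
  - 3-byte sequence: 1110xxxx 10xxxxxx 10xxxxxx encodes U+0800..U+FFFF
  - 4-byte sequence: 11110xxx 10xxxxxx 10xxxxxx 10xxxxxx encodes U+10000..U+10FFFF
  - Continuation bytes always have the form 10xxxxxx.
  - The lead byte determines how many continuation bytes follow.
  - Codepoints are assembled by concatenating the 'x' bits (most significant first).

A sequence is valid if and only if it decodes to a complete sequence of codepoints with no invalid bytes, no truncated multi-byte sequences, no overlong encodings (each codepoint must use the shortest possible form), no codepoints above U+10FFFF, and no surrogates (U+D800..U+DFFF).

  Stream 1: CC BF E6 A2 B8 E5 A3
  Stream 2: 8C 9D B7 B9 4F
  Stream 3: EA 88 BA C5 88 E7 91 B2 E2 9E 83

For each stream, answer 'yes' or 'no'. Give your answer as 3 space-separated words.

Answer: no no yes

Derivation:
Stream 1: error at byte offset 7. INVALID
Stream 2: error at byte offset 0. INVALID
Stream 3: decodes cleanly. VALID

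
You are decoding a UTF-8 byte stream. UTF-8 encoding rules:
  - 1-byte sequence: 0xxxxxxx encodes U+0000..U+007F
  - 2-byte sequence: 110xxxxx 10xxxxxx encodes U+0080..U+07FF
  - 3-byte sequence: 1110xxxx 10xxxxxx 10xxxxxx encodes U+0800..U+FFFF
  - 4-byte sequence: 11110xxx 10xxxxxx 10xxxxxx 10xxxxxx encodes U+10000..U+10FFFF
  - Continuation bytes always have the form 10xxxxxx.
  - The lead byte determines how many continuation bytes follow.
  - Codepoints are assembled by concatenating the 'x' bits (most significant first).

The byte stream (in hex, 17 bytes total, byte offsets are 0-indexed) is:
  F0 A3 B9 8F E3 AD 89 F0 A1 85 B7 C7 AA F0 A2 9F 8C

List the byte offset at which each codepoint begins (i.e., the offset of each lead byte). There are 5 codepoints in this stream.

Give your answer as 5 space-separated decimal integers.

Byte[0]=F0: 4-byte lead, need 3 cont bytes. acc=0x0
Byte[1]=A3: continuation. acc=(acc<<6)|0x23=0x23
Byte[2]=B9: continuation. acc=(acc<<6)|0x39=0x8F9
Byte[3]=8F: continuation. acc=(acc<<6)|0x0F=0x23E4F
Completed: cp=U+23E4F (starts at byte 0)
Byte[4]=E3: 3-byte lead, need 2 cont bytes. acc=0x3
Byte[5]=AD: continuation. acc=(acc<<6)|0x2D=0xED
Byte[6]=89: continuation. acc=(acc<<6)|0x09=0x3B49
Completed: cp=U+3B49 (starts at byte 4)
Byte[7]=F0: 4-byte lead, need 3 cont bytes. acc=0x0
Byte[8]=A1: continuation. acc=(acc<<6)|0x21=0x21
Byte[9]=85: continuation. acc=(acc<<6)|0x05=0x845
Byte[10]=B7: continuation. acc=(acc<<6)|0x37=0x21177
Completed: cp=U+21177 (starts at byte 7)
Byte[11]=C7: 2-byte lead, need 1 cont bytes. acc=0x7
Byte[12]=AA: continuation. acc=(acc<<6)|0x2A=0x1EA
Completed: cp=U+01EA (starts at byte 11)
Byte[13]=F0: 4-byte lead, need 3 cont bytes. acc=0x0
Byte[14]=A2: continuation. acc=(acc<<6)|0x22=0x22
Byte[15]=9F: continuation. acc=(acc<<6)|0x1F=0x89F
Byte[16]=8C: continuation. acc=(acc<<6)|0x0C=0x227CC
Completed: cp=U+227CC (starts at byte 13)

Answer: 0 4 7 11 13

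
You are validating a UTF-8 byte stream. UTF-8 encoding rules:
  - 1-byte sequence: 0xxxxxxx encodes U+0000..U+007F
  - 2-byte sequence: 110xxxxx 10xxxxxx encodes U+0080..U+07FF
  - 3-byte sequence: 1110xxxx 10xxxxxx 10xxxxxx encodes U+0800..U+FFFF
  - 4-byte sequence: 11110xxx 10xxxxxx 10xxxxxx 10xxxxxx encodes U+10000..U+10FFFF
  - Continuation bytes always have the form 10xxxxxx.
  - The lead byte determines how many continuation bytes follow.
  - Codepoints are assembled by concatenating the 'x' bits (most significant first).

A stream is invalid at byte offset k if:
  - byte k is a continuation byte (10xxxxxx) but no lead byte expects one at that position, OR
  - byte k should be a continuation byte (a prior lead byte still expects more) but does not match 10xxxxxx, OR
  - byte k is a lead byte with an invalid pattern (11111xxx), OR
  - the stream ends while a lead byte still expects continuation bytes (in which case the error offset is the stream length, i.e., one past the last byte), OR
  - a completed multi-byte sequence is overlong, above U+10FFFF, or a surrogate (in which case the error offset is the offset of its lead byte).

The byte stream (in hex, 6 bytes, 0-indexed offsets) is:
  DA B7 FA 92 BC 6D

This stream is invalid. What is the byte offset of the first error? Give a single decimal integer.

Byte[0]=DA: 2-byte lead, need 1 cont bytes. acc=0x1A
Byte[1]=B7: continuation. acc=(acc<<6)|0x37=0x6B7
Completed: cp=U+06B7 (starts at byte 0)
Byte[2]=FA: INVALID lead byte (not 0xxx/110x/1110/11110)

Answer: 2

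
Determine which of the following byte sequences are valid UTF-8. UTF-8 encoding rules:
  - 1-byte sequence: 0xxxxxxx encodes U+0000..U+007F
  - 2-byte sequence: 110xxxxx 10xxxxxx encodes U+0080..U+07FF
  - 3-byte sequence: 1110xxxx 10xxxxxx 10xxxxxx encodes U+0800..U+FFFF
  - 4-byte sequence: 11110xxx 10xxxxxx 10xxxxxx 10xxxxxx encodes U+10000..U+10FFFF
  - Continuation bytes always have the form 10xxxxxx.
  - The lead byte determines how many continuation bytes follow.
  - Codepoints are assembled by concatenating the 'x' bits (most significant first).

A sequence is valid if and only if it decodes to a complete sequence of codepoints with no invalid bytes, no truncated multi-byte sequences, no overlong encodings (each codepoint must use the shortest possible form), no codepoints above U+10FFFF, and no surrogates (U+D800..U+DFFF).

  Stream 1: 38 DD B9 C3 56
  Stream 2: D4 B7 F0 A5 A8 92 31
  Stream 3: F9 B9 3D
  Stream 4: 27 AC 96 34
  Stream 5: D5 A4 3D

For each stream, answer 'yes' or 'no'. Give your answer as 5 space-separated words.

Answer: no yes no no yes

Derivation:
Stream 1: error at byte offset 4. INVALID
Stream 2: decodes cleanly. VALID
Stream 3: error at byte offset 0. INVALID
Stream 4: error at byte offset 1. INVALID
Stream 5: decodes cleanly. VALID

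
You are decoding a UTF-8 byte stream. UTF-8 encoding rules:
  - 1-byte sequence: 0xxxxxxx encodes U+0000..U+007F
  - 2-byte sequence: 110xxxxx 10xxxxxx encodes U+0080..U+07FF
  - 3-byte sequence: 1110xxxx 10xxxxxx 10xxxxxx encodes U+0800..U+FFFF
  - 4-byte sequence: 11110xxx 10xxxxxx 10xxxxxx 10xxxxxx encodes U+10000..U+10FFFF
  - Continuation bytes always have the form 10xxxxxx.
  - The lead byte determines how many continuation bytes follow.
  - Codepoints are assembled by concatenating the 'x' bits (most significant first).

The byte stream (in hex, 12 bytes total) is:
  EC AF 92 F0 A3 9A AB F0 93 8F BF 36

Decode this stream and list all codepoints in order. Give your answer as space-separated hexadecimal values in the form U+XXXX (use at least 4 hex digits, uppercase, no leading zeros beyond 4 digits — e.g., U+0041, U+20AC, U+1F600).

Byte[0]=EC: 3-byte lead, need 2 cont bytes. acc=0xC
Byte[1]=AF: continuation. acc=(acc<<6)|0x2F=0x32F
Byte[2]=92: continuation. acc=(acc<<6)|0x12=0xCBD2
Completed: cp=U+CBD2 (starts at byte 0)
Byte[3]=F0: 4-byte lead, need 3 cont bytes. acc=0x0
Byte[4]=A3: continuation. acc=(acc<<6)|0x23=0x23
Byte[5]=9A: continuation. acc=(acc<<6)|0x1A=0x8DA
Byte[6]=AB: continuation. acc=(acc<<6)|0x2B=0x236AB
Completed: cp=U+236AB (starts at byte 3)
Byte[7]=F0: 4-byte lead, need 3 cont bytes. acc=0x0
Byte[8]=93: continuation. acc=(acc<<6)|0x13=0x13
Byte[9]=8F: continuation. acc=(acc<<6)|0x0F=0x4CF
Byte[10]=BF: continuation. acc=(acc<<6)|0x3F=0x133FF
Completed: cp=U+133FF (starts at byte 7)
Byte[11]=36: 1-byte ASCII. cp=U+0036

Answer: U+CBD2 U+236AB U+133FF U+0036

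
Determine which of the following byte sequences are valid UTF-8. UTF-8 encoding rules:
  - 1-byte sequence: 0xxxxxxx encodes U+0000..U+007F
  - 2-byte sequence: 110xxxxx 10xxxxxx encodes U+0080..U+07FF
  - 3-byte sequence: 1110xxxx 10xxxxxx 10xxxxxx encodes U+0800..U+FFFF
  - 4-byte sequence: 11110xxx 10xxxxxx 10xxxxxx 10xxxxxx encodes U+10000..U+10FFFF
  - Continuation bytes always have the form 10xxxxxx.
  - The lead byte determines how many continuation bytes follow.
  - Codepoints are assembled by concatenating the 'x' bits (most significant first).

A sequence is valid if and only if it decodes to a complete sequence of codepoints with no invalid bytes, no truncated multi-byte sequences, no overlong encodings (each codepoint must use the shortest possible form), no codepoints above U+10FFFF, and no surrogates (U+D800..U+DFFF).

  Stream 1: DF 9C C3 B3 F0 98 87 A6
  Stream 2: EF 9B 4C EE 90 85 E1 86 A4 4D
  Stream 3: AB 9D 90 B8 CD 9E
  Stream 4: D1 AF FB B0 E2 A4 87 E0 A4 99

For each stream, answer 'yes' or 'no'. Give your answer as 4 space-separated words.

Answer: yes no no no

Derivation:
Stream 1: decodes cleanly. VALID
Stream 2: error at byte offset 2. INVALID
Stream 3: error at byte offset 0. INVALID
Stream 4: error at byte offset 2. INVALID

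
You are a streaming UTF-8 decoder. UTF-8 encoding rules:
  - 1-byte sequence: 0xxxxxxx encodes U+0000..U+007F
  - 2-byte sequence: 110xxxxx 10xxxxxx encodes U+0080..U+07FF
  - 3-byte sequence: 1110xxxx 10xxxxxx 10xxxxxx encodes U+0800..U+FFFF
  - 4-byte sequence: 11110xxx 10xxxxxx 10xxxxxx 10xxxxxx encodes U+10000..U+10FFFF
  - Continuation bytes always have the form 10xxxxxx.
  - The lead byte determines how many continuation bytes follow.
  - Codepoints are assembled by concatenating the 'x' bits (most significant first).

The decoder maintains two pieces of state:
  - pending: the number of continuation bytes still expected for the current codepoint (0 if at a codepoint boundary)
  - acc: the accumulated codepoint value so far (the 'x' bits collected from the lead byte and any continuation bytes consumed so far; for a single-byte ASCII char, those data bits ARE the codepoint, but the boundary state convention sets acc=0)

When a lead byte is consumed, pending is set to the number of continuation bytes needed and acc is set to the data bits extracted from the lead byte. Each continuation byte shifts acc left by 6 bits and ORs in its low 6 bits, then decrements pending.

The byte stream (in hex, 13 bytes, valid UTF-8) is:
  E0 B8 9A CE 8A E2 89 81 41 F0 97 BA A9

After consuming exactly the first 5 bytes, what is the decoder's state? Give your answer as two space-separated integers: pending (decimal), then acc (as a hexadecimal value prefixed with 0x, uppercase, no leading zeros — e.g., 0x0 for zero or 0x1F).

Answer: 0 0x38A

Derivation:
Byte[0]=E0: 3-byte lead. pending=2, acc=0x0
Byte[1]=B8: continuation. acc=(acc<<6)|0x38=0x38, pending=1
Byte[2]=9A: continuation. acc=(acc<<6)|0x1A=0xE1A, pending=0
Byte[3]=CE: 2-byte lead. pending=1, acc=0xE
Byte[4]=8A: continuation. acc=(acc<<6)|0x0A=0x38A, pending=0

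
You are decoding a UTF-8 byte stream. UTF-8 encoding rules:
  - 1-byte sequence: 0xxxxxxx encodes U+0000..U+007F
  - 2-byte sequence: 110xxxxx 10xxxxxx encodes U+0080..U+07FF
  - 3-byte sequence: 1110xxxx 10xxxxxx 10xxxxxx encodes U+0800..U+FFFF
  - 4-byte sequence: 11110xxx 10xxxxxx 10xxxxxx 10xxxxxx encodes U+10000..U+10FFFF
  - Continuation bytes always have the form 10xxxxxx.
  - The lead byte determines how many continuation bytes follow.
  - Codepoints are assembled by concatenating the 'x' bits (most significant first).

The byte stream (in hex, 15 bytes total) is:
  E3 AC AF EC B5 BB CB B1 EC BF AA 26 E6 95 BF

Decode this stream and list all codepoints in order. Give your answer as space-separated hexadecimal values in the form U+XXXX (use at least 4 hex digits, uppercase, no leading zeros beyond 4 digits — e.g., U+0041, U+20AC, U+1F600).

Answer: U+3B2F U+CD7B U+02F1 U+CFEA U+0026 U+657F

Derivation:
Byte[0]=E3: 3-byte lead, need 2 cont bytes. acc=0x3
Byte[1]=AC: continuation. acc=(acc<<6)|0x2C=0xEC
Byte[2]=AF: continuation. acc=(acc<<6)|0x2F=0x3B2F
Completed: cp=U+3B2F (starts at byte 0)
Byte[3]=EC: 3-byte lead, need 2 cont bytes. acc=0xC
Byte[4]=B5: continuation. acc=(acc<<6)|0x35=0x335
Byte[5]=BB: continuation. acc=(acc<<6)|0x3B=0xCD7B
Completed: cp=U+CD7B (starts at byte 3)
Byte[6]=CB: 2-byte lead, need 1 cont bytes. acc=0xB
Byte[7]=B1: continuation. acc=(acc<<6)|0x31=0x2F1
Completed: cp=U+02F1 (starts at byte 6)
Byte[8]=EC: 3-byte lead, need 2 cont bytes. acc=0xC
Byte[9]=BF: continuation. acc=(acc<<6)|0x3F=0x33F
Byte[10]=AA: continuation. acc=(acc<<6)|0x2A=0xCFEA
Completed: cp=U+CFEA (starts at byte 8)
Byte[11]=26: 1-byte ASCII. cp=U+0026
Byte[12]=E6: 3-byte lead, need 2 cont bytes. acc=0x6
Byte[13]=95: continuation. acc=(acc<<6)|0x15=0x195
Byte[14]=BF: continuation. acc=(acc<<6)|0x3F=0x657F
Completed: cp=U+657F (starts at byte 12)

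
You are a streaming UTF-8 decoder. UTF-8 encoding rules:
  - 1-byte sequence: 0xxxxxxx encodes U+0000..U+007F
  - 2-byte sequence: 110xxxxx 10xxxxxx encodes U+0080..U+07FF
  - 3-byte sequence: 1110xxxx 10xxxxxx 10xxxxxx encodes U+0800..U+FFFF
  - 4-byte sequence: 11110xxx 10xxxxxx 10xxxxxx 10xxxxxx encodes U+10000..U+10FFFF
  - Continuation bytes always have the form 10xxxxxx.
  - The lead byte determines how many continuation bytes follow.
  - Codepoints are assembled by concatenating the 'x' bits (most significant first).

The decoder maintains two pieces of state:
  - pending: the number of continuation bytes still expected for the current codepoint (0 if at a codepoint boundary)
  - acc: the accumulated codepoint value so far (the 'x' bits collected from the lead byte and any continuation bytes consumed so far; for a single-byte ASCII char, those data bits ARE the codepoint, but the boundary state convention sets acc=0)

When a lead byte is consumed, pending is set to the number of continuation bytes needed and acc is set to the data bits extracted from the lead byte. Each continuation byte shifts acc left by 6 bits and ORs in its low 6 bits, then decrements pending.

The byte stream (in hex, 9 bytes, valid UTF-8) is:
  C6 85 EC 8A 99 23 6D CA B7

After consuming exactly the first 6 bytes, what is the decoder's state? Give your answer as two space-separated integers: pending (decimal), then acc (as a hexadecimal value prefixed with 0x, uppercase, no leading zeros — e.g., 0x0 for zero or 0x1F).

Byte[0]=C6: 2-byte lead. pending=1, acc=0x6
Byte[1]=85: continuation. acc=(acc<<6)|0x05=0x185, pending=0
Byte[2]=EC: 3-byte lead. pending=2, acc=0xC
Byte[3]=8A: continuation. acc=(acc<<6)|0x0A=0x30A, pending=1
Byte[4]=99: continuation. acc=(acc<<6)|0x19=0xC299, pending=0
Byte[5]=23: 1-byte. pending=0, acc=0x0

Answer: 0 0x0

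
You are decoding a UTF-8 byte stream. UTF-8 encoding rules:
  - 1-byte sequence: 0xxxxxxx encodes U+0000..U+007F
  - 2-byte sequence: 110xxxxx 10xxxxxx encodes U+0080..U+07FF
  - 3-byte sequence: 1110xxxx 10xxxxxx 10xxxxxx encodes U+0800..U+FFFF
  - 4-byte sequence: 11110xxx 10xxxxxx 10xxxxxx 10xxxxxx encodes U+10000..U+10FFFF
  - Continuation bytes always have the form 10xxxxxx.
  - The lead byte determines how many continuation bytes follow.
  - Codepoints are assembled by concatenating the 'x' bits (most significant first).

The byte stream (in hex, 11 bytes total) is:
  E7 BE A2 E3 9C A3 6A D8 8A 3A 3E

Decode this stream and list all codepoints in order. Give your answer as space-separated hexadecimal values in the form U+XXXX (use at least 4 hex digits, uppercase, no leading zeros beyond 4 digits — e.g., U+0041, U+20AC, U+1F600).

Byte[0]=E7: 3-byte lead, need 2 cont bytes. acc=0x7
Byte[1]=BE: continuation. acc=(acc<<6)|0x3E=0x1FE
Byte[2]=A2: continuation. acc=(acc<<6)|0x22=0x7FA2
Completed: cp=U+7FA2 (starts at byte 0)
Byte[3]=E3: 3-byte lead, need 2 cont bytes. acc=0x3
Byte[4]=9C: continuation. acc=(acc<<6)|0x1C=0xDC
Byte[5]=A3: continuation. acc=(acc<<6)|0x23=0x3723
Completed: cp=U+3723 (starts at byte 3)
Byte[6]=6A: 1-byte ASCII. cp=U+006A
Byte[7]=D8: 2-byte lead, need 1 cont bytes. acc=0x18
Byte[8]=8A: continuation. acc=(acc<<6)|0x0A=0x60A
Completed: cp=U+060A (starts at byte 7)
Byte[9]=3A: 1-byte ASCII. cp=U+003A
Byte[10]=3E: 1-byte ASCII. cp=U+003E

Answer: U+7FA2 U+3723 U+006A U+060A U+003A U+003E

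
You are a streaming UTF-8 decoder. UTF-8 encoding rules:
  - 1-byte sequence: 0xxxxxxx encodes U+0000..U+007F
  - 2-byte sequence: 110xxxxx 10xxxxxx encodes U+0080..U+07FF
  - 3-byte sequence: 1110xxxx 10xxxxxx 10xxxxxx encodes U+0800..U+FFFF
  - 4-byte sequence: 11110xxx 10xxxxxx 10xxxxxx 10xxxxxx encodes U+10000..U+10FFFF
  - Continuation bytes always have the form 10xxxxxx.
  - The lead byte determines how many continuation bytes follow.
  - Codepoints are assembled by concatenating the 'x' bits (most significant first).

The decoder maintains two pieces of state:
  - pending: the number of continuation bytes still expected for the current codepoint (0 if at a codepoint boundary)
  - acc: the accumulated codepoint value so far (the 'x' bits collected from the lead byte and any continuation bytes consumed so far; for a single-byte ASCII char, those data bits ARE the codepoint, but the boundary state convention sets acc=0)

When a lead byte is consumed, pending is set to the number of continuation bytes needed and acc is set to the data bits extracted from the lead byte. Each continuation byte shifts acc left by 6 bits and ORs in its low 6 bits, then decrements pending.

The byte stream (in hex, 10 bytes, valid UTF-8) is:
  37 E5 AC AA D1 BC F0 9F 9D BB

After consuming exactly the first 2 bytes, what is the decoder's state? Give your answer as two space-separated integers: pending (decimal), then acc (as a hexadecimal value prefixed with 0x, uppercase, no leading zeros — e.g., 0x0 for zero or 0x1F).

Answer: 2 0x5

Derivation:
Byte[0]=37: 1-byte. pending=0, acc=0x0
Byte[1]=E5: 3-byte lead. pending=2, acc=0x5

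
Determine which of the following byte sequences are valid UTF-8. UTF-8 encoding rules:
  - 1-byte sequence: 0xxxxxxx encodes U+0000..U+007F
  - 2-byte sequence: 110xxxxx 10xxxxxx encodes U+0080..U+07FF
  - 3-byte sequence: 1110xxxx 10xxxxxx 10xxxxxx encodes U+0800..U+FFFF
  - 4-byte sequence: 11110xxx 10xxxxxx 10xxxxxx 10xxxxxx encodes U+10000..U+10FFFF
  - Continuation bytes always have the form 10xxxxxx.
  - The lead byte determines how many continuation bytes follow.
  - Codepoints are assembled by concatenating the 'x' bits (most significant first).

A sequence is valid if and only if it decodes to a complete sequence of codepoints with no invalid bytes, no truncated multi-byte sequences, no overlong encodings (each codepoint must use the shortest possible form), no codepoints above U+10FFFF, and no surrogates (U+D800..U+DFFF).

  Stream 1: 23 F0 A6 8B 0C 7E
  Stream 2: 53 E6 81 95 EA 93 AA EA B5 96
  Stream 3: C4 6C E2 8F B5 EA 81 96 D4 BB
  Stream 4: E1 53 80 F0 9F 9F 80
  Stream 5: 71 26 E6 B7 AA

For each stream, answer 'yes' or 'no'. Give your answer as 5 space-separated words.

Stream 1: error at byte offset 4. INVALID
Stream 2: decodes cleanly. VALID
Stream 3: error at byte offset 1. INVALID
Stream 4: error at byte offset 1. INVALID
Stream 5: decodes cleanly. VALID

Answer: no yes no no yes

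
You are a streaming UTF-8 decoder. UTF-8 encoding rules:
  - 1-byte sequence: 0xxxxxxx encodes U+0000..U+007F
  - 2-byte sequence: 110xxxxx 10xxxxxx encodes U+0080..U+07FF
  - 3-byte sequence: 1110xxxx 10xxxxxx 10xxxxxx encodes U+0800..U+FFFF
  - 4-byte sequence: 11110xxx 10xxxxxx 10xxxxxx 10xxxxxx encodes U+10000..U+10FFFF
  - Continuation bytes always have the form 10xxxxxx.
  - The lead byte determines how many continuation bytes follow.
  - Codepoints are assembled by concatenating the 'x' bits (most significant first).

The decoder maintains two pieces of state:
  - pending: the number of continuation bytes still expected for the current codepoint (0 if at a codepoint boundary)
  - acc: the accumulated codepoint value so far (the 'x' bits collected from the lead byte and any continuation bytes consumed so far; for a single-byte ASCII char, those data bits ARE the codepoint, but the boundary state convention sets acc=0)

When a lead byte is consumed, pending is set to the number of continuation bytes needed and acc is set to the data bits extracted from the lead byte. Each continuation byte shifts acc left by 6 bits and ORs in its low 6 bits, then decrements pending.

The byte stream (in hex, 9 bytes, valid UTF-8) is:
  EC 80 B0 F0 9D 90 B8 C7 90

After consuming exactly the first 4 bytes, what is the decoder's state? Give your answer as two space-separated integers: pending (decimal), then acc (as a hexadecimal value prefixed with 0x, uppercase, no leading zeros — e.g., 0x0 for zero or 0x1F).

Byte[0]=EC: 3-byte lead. pending=2, acc=0xC
Byte[1]=80: continuation. acc=(acc<<6)|0x00=0x300, pending=1
Byte[2]=B0: continuation. acc=(acc<<6)|0x30=0xC030, pending=0
Byte[3]=F0: 4-byte lead. pending=3, acc=0x0

Answer: 3 0x0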